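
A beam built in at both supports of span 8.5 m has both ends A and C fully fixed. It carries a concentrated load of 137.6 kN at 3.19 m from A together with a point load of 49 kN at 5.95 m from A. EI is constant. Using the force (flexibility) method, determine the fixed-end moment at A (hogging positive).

Release both end moments; the primary structure is a simply-supported span AC with redundants M_A and M_C.
End rotations of the released simple span under the applied load (×1/EI):
  at A: point load 137.6 at a = 3.19: Pab(L + b)/(6LEI) = 631.1/EI
  at C: point load 137.6 at a = 3.19: Pab(L + a)/(6LEI) = 534.3/EI
  at A: point load 49 at a = 5.95: Pab(L + b)/(6LEI) = 161.1/EI
  at C: point load 49 at a = 5.95: Pab(L + a)/(6LEI) = 210.6/EI
  θ_A0 = 792.2/EI,  θ_C0 = 744.9/EI
Flexibility coefficients: a unit moment at one end gives L/(3EI) there and L/(6EI) at the far end, so f₁₁ = f₂₂ = 2.833/EI and f₁₂ = f₂₁ = 1.417/EI.
Compatibility — zero rotation at each built-in end:
  2.833 M_A + 1.417 M_C = 792.2
  1.417 M_A + 2.833 M_C = 744.9
Solving the pair gives M_A = 197.5 kN·m and M_C = 164.1 kN·m (hogging).

M_A = 197.5 kN·m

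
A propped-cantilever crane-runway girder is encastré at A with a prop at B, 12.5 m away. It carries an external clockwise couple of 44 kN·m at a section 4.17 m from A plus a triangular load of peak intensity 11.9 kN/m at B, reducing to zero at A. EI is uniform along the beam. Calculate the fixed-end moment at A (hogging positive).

M_A = 115.8 kN·m

Choose R_B as the redundant. The primary structure is the cantilever fixed at A.
Deflection at B on the released cantilever, summing each load's contribution:
  clockwise couple 44 at a = 4.17: M₀a(2L − a)/(2EI) = 1911/EI
  triangular load, peak 11.9 at the free end: 11w₀L⁴/(120EI) = 26632/EI
  δ_0 = 28543/EI
Tip deflection under a unit load at B: L³/(3EI) = 651/EI.
Compatibility at B: δ_0 − R_B·δ_{BB} = 0, so R_B = 28543/651 = 43.84 kN.
Moment equilibrium about A: M_A = Σ(load moments about A) − R_B·L = 663.8 − 43.84×12.5 = 115.8 kN·m.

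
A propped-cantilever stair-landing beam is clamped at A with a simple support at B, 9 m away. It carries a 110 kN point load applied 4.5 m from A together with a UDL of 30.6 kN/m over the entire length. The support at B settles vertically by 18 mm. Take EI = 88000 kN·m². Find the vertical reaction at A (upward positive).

Choose R_B as the redundant. The primary structure is the cantilever fixed at A.
Deflection at B on the released cantilever, summing each load's contribution:
  point load 110 at a = 4.5: Pa²(3L − a)/(6EI) = 8353/EI
  UDL 30.6: wL⁴/(8EI) = 25096/EI
  δ_0 = 33449/EI
Tip deflection under a unit load at B: L³/(3EI) = 243/EI.
With EI = 88000 kN·m²: δ_0 = 0.3801 m and δ_{BB} = 0.002761 m/kN.
Compatibility — the beam at B must follow the support down by 0.018 m: δ_0 − R_B·δ_{BB} = 0.018, so R_B = (0.3801 − 0.018)/0.002761 = 131.1 kN.
Vertical equilibrium: R_A = ΣP − R_B = 385.4 − 131.1 = 254.3 kN.

R_A = 254.3 kN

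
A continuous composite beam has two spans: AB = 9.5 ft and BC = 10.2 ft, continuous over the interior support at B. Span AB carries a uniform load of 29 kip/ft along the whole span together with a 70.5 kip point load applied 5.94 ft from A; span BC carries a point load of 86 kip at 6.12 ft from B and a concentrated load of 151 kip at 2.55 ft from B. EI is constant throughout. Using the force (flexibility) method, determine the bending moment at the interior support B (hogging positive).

Insert a hinge at B; M_B is the redundant, and each span becomes simply supported.
End slopes at the hinge B, treating each span as simply supported:
  span AB: UDL 29: wL³/(24EI) = 1036/EI
  span AB: point load 70.5 at a = 5.94: Pab(L + a)/(6LEI) = 403.8/EI
  span BC: point load 86 at a = 6.12: Pab(L + b)/(6LEI) = 501.1/EI
  span BC: point load 151 at a = 2.55: Pab(L + b)/(6LEI) = 859.1/EI
  relative rotation θ_0 = (1440 + 1360)/EI = 2800/EI
A unit hogging moment at B produces rotation L₁/(3EI) + L₂/(3EI) = 6.567/EI.
Compatibility: M_B·(L₁+L₂)/(3EI) = θ_0, giving M_B = 426.4 kip·ft (hogging).

M_B = 426.4 kip·ft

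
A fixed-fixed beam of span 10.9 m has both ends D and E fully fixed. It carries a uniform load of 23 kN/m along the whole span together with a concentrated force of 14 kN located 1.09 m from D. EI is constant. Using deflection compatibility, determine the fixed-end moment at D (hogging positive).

M_D = 240.1 kN·m

Release both end moments; the primary structure is a simply-supported span DE with redundants M_D and M_E.
On the primary (simply-supported) span, the end slopes from the loading are:
  at D: UDL 23: wL³/(24EI) = 1241/EI
  at E: UDL 23: wL³/(24EI) = 1241/EI
  at D: point load 14 at a = 1.09: Pab(L + b)/(6LEI) = 47.41/EI
  at E: point load 14 at a = 1.09: Pab(L + a)/(6LEI) = 27.45/EI
  θ_D0 = 1288/EI,  θ_E0 = 1269/EI
Flexibility coefficients: a unit moment at one end gives L/(3EI) there and L/(6EI) at the far end, so f₁₁ = f₂₂ = 3.633/EI and f₁₂ = f₂₁ = 1.817/EI.
Compatibility — zero rotation at each built-in end:
  3.633 M_D + 1.817 M_E = 1288
  1.817 M_D + 3.633 M_E = 1269
Solving the pair gives M_D = 240.1 kN·m and M_E = 229.1 kN·m (hogging).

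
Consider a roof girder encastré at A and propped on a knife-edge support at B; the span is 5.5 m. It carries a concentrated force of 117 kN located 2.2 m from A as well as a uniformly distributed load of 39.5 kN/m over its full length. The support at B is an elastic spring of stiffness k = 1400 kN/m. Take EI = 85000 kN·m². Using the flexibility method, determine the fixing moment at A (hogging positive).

Release the roller at B. Primary structure: cantilever fixed at A.
Deflection at B on the released cantilever, summing each load's contribution:
  point load 117 at a = 2.2: Pa²(3L − a)/(6EI) = 1350/EI
  UDL 39.5: wL⁴/(8EI) = 4518/EI
  δ_0 = 5868/EI
Flexibility coefficient — unit upward force at B: δ_{BB} = L³/(3EI) = 55.46/EI.
With EI = 85000 kN·m²: δ_0 = 0.069032 m and δ_{BB} = 0.000652 m/kN.
Compatibility — the spring shortens by R_B/k under the reaction it provides: δ_0 − R_B·δ_{BB} = R_B/k. With 1/k = 0.000714 m/kN, R_B = δ_0 / (δ_{BB} + 1/k) = 0.069032 / (0.000652 + 0.000714) = 50.51 kN.
Moment equilibrium about A: M_A = Σ(load moments about A) − R_B·L = 854.8 − 50.51×5.5 = 577 kN·m.

M_A = 577 kN·m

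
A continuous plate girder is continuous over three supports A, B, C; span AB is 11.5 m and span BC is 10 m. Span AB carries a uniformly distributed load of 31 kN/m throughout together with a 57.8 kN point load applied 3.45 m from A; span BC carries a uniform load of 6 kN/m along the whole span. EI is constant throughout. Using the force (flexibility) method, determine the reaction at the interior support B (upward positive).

Take M_B as the redundant. Released structure: two simple spans AB and BC with a hinge at B.
Rotations at B on the released spans (each span's end-slope, ×1/EI):
  span AB: UDL 31: wL³/(24EI) = 1964/EI
  span AB: point load 57.8 at a = 3.45: Pab(L + a)/(6LEI) = 347.8/EI
  span BC: UDL 6: wL³/(24EI) = 250/EI
  relative rotation θ_0 = (2312 + 250)/EI = 2562/EI
A unit hogging moment at B produces rotation L₁/(3EI) + L₂/(3EI) = 7.167/EI.
Compatibility: M_B·(L₁+L₂)/(3EI) = θ_0, giving M_B = 357.5 kN·m (hogging).
Span AB, ΣM about A with M_B applied at B: R_B^{AB}·11.5 = 2249 + 357.5, so R_B^{AB} = 226.7 kN and R_A = 414.3 − 226.7 = 187.6 kN.
Span BC, ΣM about C: R_B^{BC}·10 = 300 + 357.5, so R_B^{BC} = 65.75 kN and R_C = 60 − 65.75 = -5.753 kN.
R_B = 226.7 + 65.75 = 292.4 kN.

R_B = 292.4 kN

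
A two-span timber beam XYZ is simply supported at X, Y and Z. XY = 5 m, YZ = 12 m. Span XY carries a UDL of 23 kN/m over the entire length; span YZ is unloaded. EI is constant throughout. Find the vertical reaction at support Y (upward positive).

Take M_Y as the redundant. Released structure: two simple spans XY and YZ with a hinge at Y.
Rotations at Y on the released spans (each span's end-slope, ×1/EI):
  span XY: UDL 23: wL³/(24EI) = 119.8/EI
  relative rotation θ_0 = (119.8 + 0)/EI = 119.8/EI
A unit hogging moment at Y produces rotation L₁/(3EI) + L₂/(3EI) = 5.667/EI.
Slope continuity at Y: θ_0 = M_Y·5.667/EI, so M_Y = 119.8/5.667 = 21.14 kN·m (hogging).
Span XY, ΣM about X with M_Y applied at Y: R_Y^{XY}·5 = 287.5 + 21.14, so R_Y^{XY} = 61.73 kN and R_X = 115 − 61.73 = 53.27 kN.
Span YZ, ΣM about Z: R_Y^{YZ}·12 = 0 + 21.14, so R_Y^{YZ} = 1.762 kN and R_Z = 0 − 1.762 = -1.762 kN.
R_Y = 61.73 + 1.762 = 63.49 kN.

R_Y = 63.49 kN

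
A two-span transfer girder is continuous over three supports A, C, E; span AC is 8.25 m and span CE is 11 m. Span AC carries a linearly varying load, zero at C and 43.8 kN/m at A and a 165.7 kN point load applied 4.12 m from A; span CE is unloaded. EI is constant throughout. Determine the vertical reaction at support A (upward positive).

R_A = 181.1 kN

Release continuity at C by inserting a hinge; the redundant is the internal moment M_C. The primary structure is two simply-supported spans AC and CE.
Rotations at C on the released spans (each span's end-slope, ×1/EI):
  span AC: triangular load, peak 43.8: 7w₀L³/(360EI) = 478.2/EI
  span AC: point load 165.7 at a = 4.12: Pab(L + a)/(6LEI) = 704.6/EI
  relative rotation θ_0 = (1183 + 0)/EI = 1183/EI
A unit hogging moment at C produces rotation L₁/(3EI) + L₂/(3EI) = 6.417/EI.
Compatibility: M_C·(L₁+L₂)/(3EI) = θ_0, giving M_C = 184.3 kN·m (hogging).
Span AC, ΣM about A with M_C applied at C: R_C^{AC}·8.25 = 1180 + 184.3, so R_C^{AC} = 165.3 kN and R_A = 346.4 − 165.3 = 181.1 kN.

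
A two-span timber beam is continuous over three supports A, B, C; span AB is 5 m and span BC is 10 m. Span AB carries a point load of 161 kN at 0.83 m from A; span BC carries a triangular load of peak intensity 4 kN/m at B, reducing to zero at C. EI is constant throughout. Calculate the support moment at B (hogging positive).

Take M_B as the redundant. Released structure: two simple spans AB and BC with a hinge at B.
End slopes at the hinge B, treating each span as simply supported:
  span AB: point load 161 at a = 0.83: Pab(L + a)/(6LEI) = 108.3/EI
  span BC: triangular load, peak 4: w₀L³/(45EI) = 88.89/EI
  relative rotation θ_0 = (108.3 + 88.89)/EI = 197.2/EI
A unit hogging moment at B produces rotation L₁/(3EI) + L₂/(3EI) = 5/EI.
Compatibility: M_B·(L₁+L₂)/(3EI) = θ_0, giving M_B = 39.44 kN·m (hogging).

M_B = 39.44 kN·m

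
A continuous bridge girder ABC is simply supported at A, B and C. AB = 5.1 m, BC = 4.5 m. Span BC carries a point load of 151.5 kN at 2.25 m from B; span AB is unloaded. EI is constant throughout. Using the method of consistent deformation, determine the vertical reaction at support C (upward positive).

R_C = 62.43 kN

Release continuity at B by inserting a hinge; the redundant is the internal moment M_B. The primary structure is two simply-supported spans AB and BC.
Rotations at B on the released spans (each span's end-slope, ×1/EI):
  span BC: point load 151.5 at a = 2.25: Pab(L + b)/(6LEI) = 191.7/EI
  relative rotation θ_0 = (0 + 191.7)/EI = 191.7/EI
A unit hogging moment at B produces rotation L₁/(3EI) + L₂/(3EI) = 3.2/EI.
Compatibility: M_B·(L₁+L₂)/(3EI) = θ_0, giving M_B = 59.92 kN·m (hogging).
Span BC, ΣM about C: R_B^{BC}·4.5 = 340.9 + 59.92, so R_B^{BC} = 89.07 kN and R_C = 151.5 − 89.07 = 62.43 kN.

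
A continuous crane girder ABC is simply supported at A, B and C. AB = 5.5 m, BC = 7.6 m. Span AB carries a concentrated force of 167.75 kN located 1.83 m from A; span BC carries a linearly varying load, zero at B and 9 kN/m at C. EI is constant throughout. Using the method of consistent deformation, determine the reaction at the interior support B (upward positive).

R_B = 90.69 kN

Take M_B as the redundant. Released structure: two simple spans AB and BC with a hinge at B.
End slopes at the hinge B, treating each span as simply supported:
  span AB: point load 167.75 at a = 1.83: Pab(L + a)/(6LEI) = 250.2/EI
  span BC: triangular load, peak 9: 7w₀L³/(360EI) = 76.82/EI
  relative rotation θ_0 = (250.2 + 76.82)/EI = 327.1/EI
A unit hogging moment at B produces rotation L₁/(3EI) + L₂/(3EI) = 4.367/EI.
Slope continuity at B: θ_0 = M_B·4.367/EI, so M_B = 327.1/4.367 = 74.9 kN·m (hogging).
Span AB, ΣM about A with M_B applied at B: R_B^{AB}·5.5 = 307 + 74.9, so R_B^{AB} = 69.43 kN and R_A = 167.8 − 69.43 = 98.32 kN.
Span BC, ΣM about C: R_B^{BC}·7.6 = 86.64 + 74.9, so R_B^{BC} = 21.26 kN and R_C = 34.2 − 21.26 = 12.94 kN.
R_B = 69.43 + 21.26 = 90.69 kN.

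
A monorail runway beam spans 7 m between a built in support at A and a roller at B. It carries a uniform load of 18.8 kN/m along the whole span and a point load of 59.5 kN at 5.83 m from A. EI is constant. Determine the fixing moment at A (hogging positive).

M_A = 149 kN·m

Release the roller at B. Primary structure: cantilever fixed at A.
Primary-structure tip deflection at B by superposition:
  UDL 18.8: wL⁴/(8EI) = 5642/EI
  point load 59.5 at a = 5.83: Pa²(3L − a)/(6EI) = 5113/EI
  δ_0 = 10755/EI
Flexibility coefficient — unit upward force at B: δ_{BB} = L³/(3EI) = 114.3/EI.
Compatibility at B: δ_0 − R_B·δ_{BB} = 0, so R_B = 10755/114.3 = 94.07 kN.
Moment equilibrium about A: M_A = Σ(load moments about A) − R_B·L = 807.5 − 94.07×7 = 149 kN·m.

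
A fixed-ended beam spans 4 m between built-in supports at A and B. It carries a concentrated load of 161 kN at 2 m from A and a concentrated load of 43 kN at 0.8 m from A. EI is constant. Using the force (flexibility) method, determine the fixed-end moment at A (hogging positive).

Take the two fixed-end moments M_A, M_B as redundants; the released structure is the simple span AB.
Simple-span end rotations at A and B under the given loads:
  at A: point load 161 at a = 2: Pab(L + b)/(6LEI) = 161/EI
  at B: point load 161 at a = 2: Pab(L + a)/(6LEI) = 161/EI
  at A: point load 43 at a = 0.8: Pab(L + b)/(6LEI) = 33.02/EI
  at B: point load 43 at a = 0.8: Pab(L + a)/(6LEI) = 22.02/EI
  θ_A0 = 194/EI,  θ_B0 = 183/EI
Flexibility coefficients: a unit moment at one end gives L/(3EI) there and L/(6EI) at the far end, so f₁₁ = f₂₂ = 1.333/EI and f₁₂ = f₂₁ = 0.6667/EI.
Compatibility — zero rotation at each built-in end:
  1.333 M_A + 0.6667 M_B = 194
  0.6667 M_A + 1.333 M_B = 183
Solving the pair gives M_A = 102.5 kN·m and M_B = 86 kN·m (hogging).

M_A = 102.5 kN·m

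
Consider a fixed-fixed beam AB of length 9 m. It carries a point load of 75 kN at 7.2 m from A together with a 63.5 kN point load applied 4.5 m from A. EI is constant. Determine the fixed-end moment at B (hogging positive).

M_B = 157.8 kN·m

Take the two fixed-end moments M_A, M_B as redundants; the released structure is the simple span AB.
End rotations of the released simple span under the applied load (×1/EI):
  at A: point load 75 at a = 7.2: Pab(L + b)/(6LEI) = 194.4/EI
  at B: point load 75 at a = 7.2: Pab(L + a)/(6LEI) = 291.6/EI
  at A: point load 63.5 at a = 4.5: Pab(L + b)/(6LEI) = 321.5/EI
  at B: point load 63.5 at a = 4.5: Pab(L + a)/(6LEI) = 321.5/EI
  θ_A0 = 515.9/EI,  θ_B0 = 613.1/EI
Flexibility coefficients: a unit moment at one end gives L/(3EI) there and L/(6EI) at the far end, so f₁₁ = f₂₂ = 3/EI and f₁₂ = f₂₁ = 1.5/EI.
Compatibility — zero rotation at each built-in end:
  3 M_A + 1.5 M_B = 515.9
  1.5 M_A + 3 M_B = 613.1
Solving the pair gives M_A = 93.04 kN·m and M_B = 157.8 kN·m (hogging).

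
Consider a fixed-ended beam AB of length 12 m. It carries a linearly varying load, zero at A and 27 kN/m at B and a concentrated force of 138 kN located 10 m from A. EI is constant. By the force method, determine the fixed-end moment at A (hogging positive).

M_A = 167.9 kN·m

Take the two fixed-end moments M_A, M_B as redundants; the released structure is the simple span AB.
On the primary (simply-supported) span, the end slopes from the loading are:
  at A: triangular load, peak 27: 7w₀L³/(360EI) = 907.2/EI
  at B: triangular load, peak 27: w₀L³/(45EI) = 1037/EI
  at A: point load 138 at a = 10: Pab(L + b)/(6LEI) = 536.7/EI
  at B: point load 138 at a = 10: Pab(L + a)/(6LEI) = 843.3/EI
  θ_A0 = 1444/EI,  θ_B0 = 1880/EI
Flexibility coefficients: a unit moment at one end gives L/(3EI) there and L/(6EI) at the far end, so f₁₁ = f₂₂ = 4/EI and f₁₂ = f₂₁ = 2/EI.
Compatibility — zero rotation at each built-in end:
  4 M_A + 2 M_B = 1444
  2 M_A + 4 M_B = 1880
Solving the pair gives M_A = 167.9 kN·m and M_B = 386.1 kN·m (hogging).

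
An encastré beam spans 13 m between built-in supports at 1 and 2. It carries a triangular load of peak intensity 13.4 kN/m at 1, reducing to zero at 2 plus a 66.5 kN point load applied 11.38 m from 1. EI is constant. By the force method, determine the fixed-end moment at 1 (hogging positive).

M_1 = 125 kN·m

Take the two fixed-end moments M_1, M_2 as redundants; the released structure is the simple span 12.
End rotations of the released simple span under the applied load (×1/EI):
  at 1: triangular load, peak 13.4: w₀L³/(45EI) = 654.2/EI
  at 2: triangular load, peak 13.4: 7w₀L³/(360EI) = 572.4/EI
  at 1: point load 66.5 at a = 11.38: Pab(L + b)/(6LEI) = 229.8/EI
  at 2: point load 66.5 at a = 11.38: Pab(L + a)/(6LEI) = 383.2/EI
  θ_10 = 884/EI,  θ_20 = 955.6/EI
Flexibility coefficients: a unit moment at one end gives L/(3EI) there and L/(6EI) at the far end, so f₁₁ = f₂₂ = 4.333/EI and f₁₂ = f₂₁ = 2.167/EI.
Compatibility — zero rotation at each built-in end:
  4.333 M_1 + 2.167 M_2 = 884
  2.167 M_1 + 4.333 M_2 = 955.6
Solving the pair gives M_1 = 125 kN·m and M_2 = 158 kN·m (hogging).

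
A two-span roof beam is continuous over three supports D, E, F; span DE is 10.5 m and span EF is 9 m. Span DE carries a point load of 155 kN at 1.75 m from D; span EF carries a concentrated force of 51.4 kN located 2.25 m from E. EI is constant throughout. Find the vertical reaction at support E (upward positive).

Release continuity at E by inserting a hinge; the redundant is the internal moment M_E. The primary structure is two simply-supported spans DE and EF.
Discontinuity in slope at E on the released structure — sum the simple-span end rotations:
  span DE: point load 155 at a = 1.75: Pab(L + a)/(6LEI) = 461.5/EI
  span EF: point load 51.4 at a = 2.25: Pab(L + b)/(6LEI) = 227.7/EI
  relative rotation θ_0 = (461.5 + 227.7)/EI = 689.2/EI
A unit hogging moment at E produces rotation L₁/(3EI) + L₂/(3EI) = 6.5/EI.
Compatibility: M_E·(L₁+L₂)/(3EI) = θ_0, giving M_E = 106 kN·m (hogging).
Span DE, ΣM about D with M_E applied at E: R_E^{DE}·10.5 = 271.2 + 106, so R_E^{DE} = 35.93 kN and R_D = 155 − 35.93 = 119.1 kN.
Span EF, ΣM about F: R_E^{EF}·9 = 346.9 + 106, so R_E^{EF} = 50.33 kN and R_F = 51.4 − 50.33 = 1.069 kN.
R_E = 35.93 + 50.33 = 86.26 kN.

R_E = 86.26 kN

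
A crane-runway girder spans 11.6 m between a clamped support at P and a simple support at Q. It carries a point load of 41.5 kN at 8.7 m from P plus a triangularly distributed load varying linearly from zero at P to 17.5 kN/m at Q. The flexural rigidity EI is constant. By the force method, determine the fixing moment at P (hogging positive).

Remove the prop at Q; the released (primary) structure is a cantilever built in at P.
Downward deflection at the released point Q due to the loads:
  point load 41.5 at a = 8.7: Pa²(3L − a)/(6EI) = 13664/EI
  triangular load, peak 17.5 at the free end: 11w₀L⁴/(120EI) = 29046/EI
  δ_0 = 42710/EI
Flexibility coefficient — unit upward force at Q: δ_{QQ} = L³/(3EI) = 520.3/EI.
The prop prevents deflection at Q: R_Q = δ_0/δ_{QQ} = 42710/520.3 = 82.09 kN.
Moment equilibrium about P: M_P = Σ(load moments about P) − R_Q·L = 1146 − 82.09×11.6 = 193.8 kN·m.

M_P = 193.8 kN·m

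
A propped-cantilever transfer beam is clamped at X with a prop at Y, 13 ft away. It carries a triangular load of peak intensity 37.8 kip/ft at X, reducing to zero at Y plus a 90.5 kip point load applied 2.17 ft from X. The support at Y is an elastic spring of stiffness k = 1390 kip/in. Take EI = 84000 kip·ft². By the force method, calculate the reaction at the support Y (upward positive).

Choose R_Y as the redundant. The primary structure is the cantilever fixed at X.
Primary-structure tip deflection at Y by superposition:
  triangular load, peak 37.8 at the fixed end: w₀L⁴/(30EI) = 35987/EI
  point load 90.5 at a = 2.17: Pa²(3L − a)/(6EI) = 2616/EI
  δ_0 = 38603/EI
Tip deflection under a unit load at Y: L³/(3EI) = 732.3/EI.
With EI = 84000 kip·ft²: δ_0 = 0.45956 ft and δ_{YY} = 0.008718 ft/kip.
Compatibility — the spring shortens by R_Y/k under the reaction it provides: δ_0 − R_Y·δ_{YY} = R_Y/k. With 1/k = 1/(1390×12) ft/kip = 0.00006 ft/kip, R_Y = δ_0 / (δ_{YY} + 1/k) = 0.45956 / (0.008718 + 0.00006) = 52.35 kip.

R_Y = 52.35 kip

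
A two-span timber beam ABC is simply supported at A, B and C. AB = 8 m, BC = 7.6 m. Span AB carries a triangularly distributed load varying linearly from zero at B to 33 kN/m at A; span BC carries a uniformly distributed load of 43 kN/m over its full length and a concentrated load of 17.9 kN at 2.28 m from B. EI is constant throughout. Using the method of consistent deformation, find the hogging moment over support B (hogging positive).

M_B = 226.3 kN·m

Release continuity at B by inserting a hinge; the redundant is the internal moment M_B. The primary structure is two simply-supported spans AB and BC.
End slopes at the hinge B, treating each span as simply supported:
  span AB: triangular load, peak 33: 7w₀L³/(360EI) = 328.5/EI
  span BC: UDL 43: wL³/(24EI) = 786.5/EI
  span BC: point load 17.9 at a = 2.28: Pab(L + b)/(6LEI) = 61.52/EI
  relative rotation θ_0 = (328.5 + 848)/EI = 1177/EI
A unit hogging moment at B produces rotation L₁/(3EI) + L₂/(3EI) = 5.2/EI.
Slope continuity at B: θ_0 = M_B·5.2/EI, so M_B = 1177/5.2 = 226.3 kN·m (hogging).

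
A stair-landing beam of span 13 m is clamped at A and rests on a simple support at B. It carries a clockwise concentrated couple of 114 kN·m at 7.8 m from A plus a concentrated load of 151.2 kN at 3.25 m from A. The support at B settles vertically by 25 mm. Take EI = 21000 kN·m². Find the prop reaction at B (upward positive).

R_B = 23.33 kN

Choose R_B as the redundant. The primary structure is the cantilever fixed at A.
Primary-structure tip deflection at B by superposition:
  clockwise couple 114 at a = 7.8: M₀a(2L − a)/(2EI) = 8092/EI
  point load 151.2 at a = 3.25: Pa²(3L − a)/(6EI) = 9516/EI
  δ_0 = 17607/EI
Tip deflection under a unit load at B: L³/(3EI) = 732.3/EI.
With EI = 21000 kN·m²: δ_0 = 0.83845 m and δ_{BB} = 0.034873 m/kN.
Compatibility — the beam at B must follow the support down by 0.025 m: δ_0 − R_B·δ_{BB} = 0.025, so R_B = (0.83845 − 0.025)/0.034873 = 23.33 kN.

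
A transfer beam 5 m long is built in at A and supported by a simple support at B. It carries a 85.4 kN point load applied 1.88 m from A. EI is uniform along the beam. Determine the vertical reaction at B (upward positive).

R_B = 15.84 kN

Choose R_B as the redundant. The primary structure is the cantilever fixed at A.
Downward deflection at the released point B due to the loads:
  point load 85.4 at a = 1.88: Pa²(3L − a)/(6EI) = 660/EI
Tip deflection under a unit load at B: L³/(3EI) = 41.67/EI.
The prop prevents deflection at B: R_B = δ_0/δ_{BB} = 660/41.67 = 15.84 kN.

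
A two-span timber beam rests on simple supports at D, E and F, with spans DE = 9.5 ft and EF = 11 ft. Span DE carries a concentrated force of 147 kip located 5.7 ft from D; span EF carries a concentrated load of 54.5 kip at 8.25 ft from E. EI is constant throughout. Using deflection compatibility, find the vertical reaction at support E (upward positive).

R_E = 133.6 kip

Take M_E as the redundant. Released structure: two simple spans DE and EF with a hinge at E.
End slopes at the hinge E, treating each span as simply supported:
  span DE: point load 147 at a = 5.7: Pab(L + a)/(6LEI) = 849.1/EI
  span EF: point load 54.5 at a = 8.25: Pab(L + b)/(6LEI) = 257.6/EI
  relative rotation θ_0 = (849.1 + 257.6)/EI = 1107/EI
A unit hogging moment at E produces rotation L₁/(3EI) + L₂/(3EI) = 6.833/EI.
Slope continuity at E: θ_0 = M_E·6.833/EI, so M_E = 1107/6.833 = 162 kip·ft (hogging).
Span DE, ΣM about D with M_E applied at E: R_E^{DE}·9.5 = 837.9 + 162, so R_E^{DE} = 105.2 kip and R_D = 147 − 105.2 = 41.75 kip.
Span EF, ΣM about F: R_E^{EF}·11 = 149.9 + 162, so R_E^{EF} = 28.35 kip and R_F = 54.5 − 28.35 = 26.15 kip.
R_E = 105.2 + 28.35 = 133.6 kip.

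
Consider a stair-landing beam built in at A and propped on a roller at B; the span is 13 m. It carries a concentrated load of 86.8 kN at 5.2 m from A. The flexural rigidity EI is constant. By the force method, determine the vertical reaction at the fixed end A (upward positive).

R_A = 68.75 kN

Remove the prop at B; the released (primary) structure is a cantilever built in at A.
Downward deflection at the released point B due to the loads:
  point load 86.8 at a = 5.2: Pa²(3L − a)/(6EI) = 13222/EI
Tip deflection under a unit load at B: L³/(3EI) = 732.3/EI.
The prop prevents deflection at B: R_B = δ_0/δ_{BB} = 13222/732.3 = 18.05 kN.
Vertical equilibrium: R_A = ΣP − R_B = 86.8 − 18.05 = 68.75 kN.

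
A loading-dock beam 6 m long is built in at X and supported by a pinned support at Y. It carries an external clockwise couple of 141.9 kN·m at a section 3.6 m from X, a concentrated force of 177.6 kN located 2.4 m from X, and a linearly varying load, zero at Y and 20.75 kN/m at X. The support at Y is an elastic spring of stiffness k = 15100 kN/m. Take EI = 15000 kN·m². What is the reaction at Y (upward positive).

R_Y = 78.11 kN

Remove the prop at Y; the released (primary) structure is a cantilever built in at X.
Downward deflection at the released point Y due to the loads:
  clockwise couple 141.9 at a = 3.6: M₀a(2L − a)/(2EI) = 2146/EI
  point load 177.6 at a = 2.4: Pa²(3L − a)/(6EI) = 2660/EI
  triangular load, peak 20.75 at the fixed end: w₀L⁴/(30EI) = 896.4/EI
  δ_0 = 5702/EI
Tip deflection under a unit load at Y: L³/(3EI) = 72/EI.
With EI = 15000 kN·m²: δ_0 = 0.38011 m and δ_{YY} = 0.0048 m/kN.
Compatibility — the spring shortens by R_Y/k under the reaction it provides: δ_0 − R_Y·δ_{YY} = R_Y/k. With 1/k = 0.000066 m/kN, R_Y = δ_0 / (δ_{YY} + 1/k) = 0.38011 / (0.0048 + 0.000066) = 78.11 kN.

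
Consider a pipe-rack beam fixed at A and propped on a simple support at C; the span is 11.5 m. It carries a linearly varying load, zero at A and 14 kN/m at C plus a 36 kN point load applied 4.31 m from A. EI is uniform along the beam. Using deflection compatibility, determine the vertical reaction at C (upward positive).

R_C = 50.91 kN

Choose R_C as the redundant. The primary structure is the cantilever fixed at A.
Downward deflection at the released point C due to the loads:
  triangular load, peak 14 at the free end: 11w₀L⁴/(120EI) = 22446/EI
  point load 36 at a = 4.31: Pa²(3L − a)/(6EI) = 3365/EI
  δ_0 = 25810/EI
Flexibility coefficient — unit upward force at C: δ_{CC} = L³/(3EI) = 507/EI.
The prop prevents deflection at C: R_C = δ_0/δ_{CC} = 25810/507 = 50.91 kN.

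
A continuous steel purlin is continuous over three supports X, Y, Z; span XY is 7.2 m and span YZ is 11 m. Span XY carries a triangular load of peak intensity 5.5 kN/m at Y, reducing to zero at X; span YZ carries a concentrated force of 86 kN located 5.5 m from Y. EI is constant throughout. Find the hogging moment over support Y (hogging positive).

M_Y = 114.7 kN·m

Insert a hinge at Y; M_Y is the redundant, and each span becomes simply supported.
Discontinuity in slope at Y on the released structure — sum the simple-span end rotations:
  span XY: triangular load, peak 5.5: w₀L³/(45EI) = 45.62/EI
  span YZ: point load 86 at a = 5.5: Pab(L + b)/(6LEI) = 650.4/EI
  relative rotation θ_0 = (45.62 + 650.4)/EI = 696/EI
A unit hogging moment at Y produces rotation L₁/(3EI) + L₂/(3EI) = 6.067/EI.
Compatibility: M_Y·(L₁+L₂)/(3EI) = θ_0, giving M_Y = 114.7 kN·m (hogging).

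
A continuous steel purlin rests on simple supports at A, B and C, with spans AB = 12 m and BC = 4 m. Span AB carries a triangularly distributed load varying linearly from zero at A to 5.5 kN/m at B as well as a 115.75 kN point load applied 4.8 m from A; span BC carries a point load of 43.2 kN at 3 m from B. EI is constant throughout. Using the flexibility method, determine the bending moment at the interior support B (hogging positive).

M_B = 219.7 kN·m

Take M_B as the redundant. Released structure: two simple spans AB and BC with a hinge at B.
Discontinuity in slope at B on the released structure — sum the simple-span end rotations:
  span AB: triangular load, peak 5.5: w₀L³/(45EI) = 211.2/EI
  span AB: point load 115.75 at a = 4.8: Pab(L + a)/(6LEI) = 933.4/EI
  span BC: point load 43.2 at a = 3: Pab(L + b)/(6LEI) = 27/EI
  relative rotation θ_0 = (1145 + 27)/EI = 1172/EI
A unit hogging moment at B produces rotation L₁/(3EI) + L₂/(3EI) = 5.333/EI.
Compatibility: M_B·(L₁+L₂)/(3EI) = θ_0, giving M_B = 219.7 kN·m (hogging).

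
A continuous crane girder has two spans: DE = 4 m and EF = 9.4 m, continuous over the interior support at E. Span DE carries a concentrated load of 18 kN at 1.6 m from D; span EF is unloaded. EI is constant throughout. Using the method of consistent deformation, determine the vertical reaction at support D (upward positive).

R_D = 9.897 kN

Insert a hinge at E; M_E is the redundant, and each span becomes simply supported.
Discontinuity in slope at E on the released structure — sum the simple-span end rotations:
  span DE: point load 18 at a = 1.6: Pab(L + a)/(6LEI) = 16.13/EI
  relative rotation θ_0 = (16.13 + 0)/EI = 16.13/EI
A unit hogging moment at E produces rotation L₁/(3EI) + L₂/(3EI) = 4.467/EI.
Compatibility: M_E·(L₁+L₂)/(3EI) = θ_0, giving M_E = 3.611 kN·m (hogging).
Span DE, ΣM about D with M_E applied at E: R_E^{DE}·4 = 28.8 + 3.611, so R_E^{DE} = 8.103 kN and R_D = 18 − 8.103 = 9.897 kN.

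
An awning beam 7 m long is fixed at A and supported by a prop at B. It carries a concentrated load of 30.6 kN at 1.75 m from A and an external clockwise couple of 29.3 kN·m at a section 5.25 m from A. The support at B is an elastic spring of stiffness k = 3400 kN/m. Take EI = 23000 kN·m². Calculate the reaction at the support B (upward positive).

Release the roller at B. Primary structure: cantilever fixed at A.
Free-end deflection of the primary structure under the applied loading (downward +):
  point load 30.6 at a = 1.75: Pa²(3L − a)/(6EI) = 300.7/EI
  clockwise couple 29.3 at a = 5.25: M₀a(2L − a)/(2EI) = 673/EI
  δ_0 = 973.6/EI
Flexibility coefficient — unit upward force at B: δ_{BB} = L³/(3EI) = 114.3/EI.
With EI = 23000 kN·m²: δ_0 = 0.042332 m and δ_{BB} = 0.004971 m/kN.
Compatibility — the spring shortens by R_B/k under the reaction it provides: δ_0 − R_B·δ_{BB} = R_B/k. With 1/k = 0.000294 m/kN, R_B = δ_0 / (δ_{BB} + 1/k) = 0.042332 / (0.004971 + 0.000294) = 8.04 kN.

R_B = 8.04 kN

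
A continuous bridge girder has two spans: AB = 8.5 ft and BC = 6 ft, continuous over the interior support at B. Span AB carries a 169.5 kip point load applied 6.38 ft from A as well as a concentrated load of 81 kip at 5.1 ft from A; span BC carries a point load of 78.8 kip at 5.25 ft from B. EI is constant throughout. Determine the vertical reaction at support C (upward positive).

R_C = 30.96 kip

Take M_B as the redundant. Released structure: two simple spans AB and BC with a hinge at B.
Discontinuity in slope at B on the released structure — sum the simple-span end rotations:
  span AB: point load 169.5 at a = 6.38: Pab(L + a)/(6LEI) = 668.9/EI
  span AB: point load 81 at a = 5.1: Pab(L + a)/(6LEI) = 374.5/EI
  span BC: point load 78.8 at a = 5.25: Pab(L + b)/(6LEI) = 58.18/EI
  relative rotation θ_0 = (1043 + 58.18)/EI = 1102/EI
A unit hogging moment at B produces rotation L₁/(3EI) + L₂/(3EI) = 4.833/EI.
Compatibility: M_B·(L₁+L₂)/(3EI) = θ_0, giving M_B = 227.9 kip·ft (hogging).
Span BC, ΣM about C: R_B^{BC}·6 = 59.1 + 227.9, so R_B^{BC} = 47.84 kip and R_C = 78.8 − 47.84 = 30.96 kip.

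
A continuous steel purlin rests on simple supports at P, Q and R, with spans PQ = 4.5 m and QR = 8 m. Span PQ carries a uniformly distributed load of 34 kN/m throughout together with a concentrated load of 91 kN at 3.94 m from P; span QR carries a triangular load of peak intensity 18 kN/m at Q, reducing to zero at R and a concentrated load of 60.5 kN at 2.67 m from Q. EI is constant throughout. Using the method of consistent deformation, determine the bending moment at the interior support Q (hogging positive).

Take M_Q as the redundant. Released structure: two simple spans PQ and QR with a hinge at Q.
End slopes at the hinge Q, treating each span as simply supported:
  span PQ: UDL 34: wL³/(24EI) = 129.1/EI
  span PQ: point load 91 at a = 3.94: Pab(L + a)/(6LEI) = 62.76/EI
  span QR: triangular load, peak 18: w₀L³/(45EI) = 204.8/EI
  span QR: point load 60.5 at a = 2.67: Pab(L + b)/(6LEI) = 239.1/EI
  relative rotation θ_0 = (191.9 + 443.9)/EI = 635.8/EI
A unit hogging moment at Q produces rotation L₁/(3EI) + L₂/(3EI) = 4.167/EI.
Slope continuity at Q: θ_0 = M_Q·4.167/EI, so M_Q = 635.8/4.167 = 152.6 kN·m (hogging).

M_Q = 152.6 kN·m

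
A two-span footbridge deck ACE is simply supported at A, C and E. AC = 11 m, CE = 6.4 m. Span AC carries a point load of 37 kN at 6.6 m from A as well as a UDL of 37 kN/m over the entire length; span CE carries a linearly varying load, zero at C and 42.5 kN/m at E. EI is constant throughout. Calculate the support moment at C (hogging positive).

M_C = 440.5 kN·m

Take M_C as the redundant. Released structure: two simple spans AC and CE with a hinge at C.
End slopes at the hinge C, treating each span as simply supported:
  span AC: point load 37 at a = 6.6: Pab(L + a)/(6LEI) = 286.5/EI
  span AC: UDL 37: wL³/(24EI) = 2052/EI
  span CE: triangular load, peak 42.5: 7w₀L³/(360EI) = 216.6/EI
  relative rotation θ_0 = (2338 + 216.6)/EI = 2555/EI
A unit hogging moment at C produces rotation L₁/(3EI) + L₂/(3EI) = 5.8/EI.
Compatibility: M_C·(L₁+L₂)/(3EI) = θ_0, giving M_C = 440.5 kN·m (hogging).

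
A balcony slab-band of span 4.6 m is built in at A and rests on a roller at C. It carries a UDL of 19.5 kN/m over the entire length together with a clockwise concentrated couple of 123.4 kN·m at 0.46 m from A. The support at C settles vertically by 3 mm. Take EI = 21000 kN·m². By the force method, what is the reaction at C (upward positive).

Take the reaction at C as the redundant and release it; the primary structure is a cantilever fixed at A.
Primary-structure tip deflection at C by superposition:
  UDL 19.5: wL⁴/(8EI) = 1091/EI
  clockwise couple 123.4 at a = 0.46: M₀a(2L − a)/(2EI) = 248.1/EI
  δ_0 = 1339/EI
Tip deflection under a unit load at C: L³/(3EI) = 32.45/EI.
With EI = 21000 kN·m²: δ_0 = 0.063783 m and δ_{CC} = 0.001545 m/kN.
Compatibility — the beam at C must follow the support down by 0.003 m: δ_0 − R_C·δ_{CC} = 0.003, so R_C = (0.063783 − 0.003)/0.001545 = 39.34 kN.

R_C = 39.34 kN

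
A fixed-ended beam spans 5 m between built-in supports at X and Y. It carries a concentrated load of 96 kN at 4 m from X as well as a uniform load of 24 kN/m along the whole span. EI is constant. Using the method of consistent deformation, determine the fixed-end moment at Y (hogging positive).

M_Y = 111.4 kN·m

Release both end moments; the primary structure is a simply-supported span XY with redundants M_X and M_Y.
On the primary (simply-supported) span, the end slopes from the loading are:
  at X: point load 96 at a = 4: Pab(L + b)/(6LEI) = 76.8/EI
  at Y: point load 96 at a = 4: Pab(L + a)/(6LEI) = 115.2/EI
  at X: UDL 24: wL³/(24EI) = 125/EI
  at Y: UDL 24: wL³/(24EI) = 125/EI
  θ_X0 = 201.8/EI,  θ_Y0 = 240.2/EI
Flexibility coefficients: a unit moment at one end gives L/(3EI) there and L/(6EI) at the far end, so f₁₁ = f₂₂ = 1.667/EI and f₁₂ = f₂₁ = 0.8333/EI.
Compatibility — zero rotation at each built-in end:
  1.667 M_X + 0.8333 M_Y = 201.8
  0.8333 M_X + 1.667 M_Y = 240.2
Solving the pair gives M_X = 65.36 kN·m and M_Y = 111.4 kN·m (hogging).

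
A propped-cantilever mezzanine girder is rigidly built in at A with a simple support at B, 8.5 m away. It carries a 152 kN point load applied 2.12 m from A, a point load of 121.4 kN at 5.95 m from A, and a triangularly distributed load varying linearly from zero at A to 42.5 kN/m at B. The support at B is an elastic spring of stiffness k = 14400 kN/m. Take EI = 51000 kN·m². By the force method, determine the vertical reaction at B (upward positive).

R_B = 177.7 kN

Take the reaction at B as the redundant and release it; the primary structure is a cantilever fixed at A.
Primary-structure tip deflection at B by superposition:
  point load 152 at a = 2.12: Pa²(3L − a)/(6EI) = 2662/EI
  point load 121.4 at a = 5.95: Pa²(3L − a)/(6EI) = 14004/EI
  triangular load, peak 42.5 at the free end: 11w₀L⁴/(120EI) = 20336/EI
  δ_0 = 37002/EI
Flexibility coefficient — unit upward force at B: δ_{BB} = L³/(3EI) = 204.7/EI.
With EI = 51000 kN·m²: δ_0 = 0.72554 m and δ_{BB} = 0.004014 m/kN.
Compatibility — the spring shortens by R_B/k under the reaction it provides: δ_0 − R_B·δ_{BB} = R_B/k. With 1/k = 0.000069 m/kN, R_B = δ_0 / (δ_{BB} + 1/k) = 0.72554 / (0.004014 + 0.000069) = 177.7 kN.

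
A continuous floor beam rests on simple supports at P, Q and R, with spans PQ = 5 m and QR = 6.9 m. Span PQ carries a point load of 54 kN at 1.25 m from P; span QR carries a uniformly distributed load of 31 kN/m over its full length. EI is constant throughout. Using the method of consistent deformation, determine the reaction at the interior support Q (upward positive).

R_Q = 161.9 kN

Insert a hinge at Q; M_Q is the redundant, and each span becomes simply supported.
Discontinuity in slope at Q on the released structure — sum the simple-span end rotations:
  span PQ: point load 54 at a = 1.25: Pab(L + a)/(6LEI) = 52.73/EI
  span QR: UDL 31: wL³/(24EI) = 424.3/EI
  relative rotation θ_0 = (52.73 + 424.3)/EI = 477.1/EI
A unit hogging moment at Q produces rotation L₁/(3EI) + L₂/(3EI) = 3.967/EI.
Compatibility: M_Q·(L₁+L₂)/(3EI) = θ_0, giving M_Q = 120.3 kN·m (hogging).
Span PQ, ΣM about P with M_Q applied at Q: R_Q^{PQ}·5 = 67.5 + 120.3, so R_Q^{PQ} = 37.55 kN and R_P = 54 − 37.55 = 16.45 kN.
Span QR, ΣM about R: R_Q^{QR}·6.9 = 738 + 120.3, so R_Q^{QR} = 124.4 kN and R_R = 213.9 − 124.4 = 89.52 kN.
R_Q = 37.55 + 124.4 = 161.9 kN.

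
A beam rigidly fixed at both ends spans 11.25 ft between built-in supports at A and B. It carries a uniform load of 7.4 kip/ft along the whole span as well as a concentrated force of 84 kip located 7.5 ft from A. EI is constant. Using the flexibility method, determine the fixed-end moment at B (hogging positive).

Release both end moments; the primary structure is a simply-supported span AB with redundants M_A and M_B.
End rotations of the released simple span under the applied load (×1/EI):
  at A: UDL 7.4: wL³/(24EI) = 439/EI
  at B: UDL 7.4: wL³/(24EI) = 439/EI
  at A: point load 84 at a = 7.5: Pab(L + b)/(6LEI) = 525/EI
  at B: point load 84 at a = 7.5: Pab(L + a)/(6LEI) = 656.2/EI
  θ_A0 = 964/EI,  θ_B0 = 1095/EI
Flexibility coefficients: a unit moment at one end gives L/(3EI) there and L/(6EI) at the far end, so f₁₁ = f₂₂ = 3.75/EI and f₁₂ = f₂₁ = 1.875/EI.
Compatibility — zero rotation at each built-in end:
  3.75 M_A + 1.875 M_B = 964
  1.875 M_A + 3.75 M_B = 1095
Solving the pair gives M_A = 148 kip·ft and M_B = 218 kip·ft (hogging).

M_B = 218 kip·ft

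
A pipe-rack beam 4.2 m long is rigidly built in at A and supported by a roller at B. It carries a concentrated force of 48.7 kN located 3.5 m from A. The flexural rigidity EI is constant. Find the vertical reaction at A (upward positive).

R_A = 12.06 kN

Choose R_B as the redundant. The primary structure is the cantilever fixed at A.
Primary-structure tip deflection at B by superposition:
  point load 48.7 at a = 3.5: Pa²(3L − a)/(6EI) = 904.8/EI
Flexibility coefficient — unit upward force at B: δ_{BB} = L³/(3EI) = 24.7/EI.
The prop prevents deflection at B: R_B = δ_0/δ_{BB} = 904.8/24.7 = 36.64 kN.
Vertical equilibrium: R_A = ΣP − R_B = 48.7 − 36.64 = 12.06 kN.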